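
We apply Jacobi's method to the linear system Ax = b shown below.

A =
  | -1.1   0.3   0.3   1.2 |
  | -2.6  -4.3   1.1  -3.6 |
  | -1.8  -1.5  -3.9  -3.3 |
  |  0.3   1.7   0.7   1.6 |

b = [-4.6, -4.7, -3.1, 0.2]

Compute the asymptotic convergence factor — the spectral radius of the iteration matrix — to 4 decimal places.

Diagonal D = diag(-1.1, -4.3, -3.9, 1.6); L, U strict lower/upper.
Jacobi T = -D⁻¹(L+U): T[0,3] = -(1.2)/(-1.1) = +1.0909; T[0,0] = 0.
  T[0,:] = [+0.0000, +0.2727, +0.2727, +1.0909]
  T[1,:] = [-0.6047, +0.0000, +0.2558, -0.8372]
  T[2,:] = [-0.4615, -0.3846, +0.0000, -0.8462]
  T[3,:] = [-0.1875, -1.0625, -0.4375, +0.0000]
moduli |λ_i(T)| = 1.2475, 0.9559, 0.9559, 0.0184.
ρ = 1.2475; 1.2475 > 1, so it fails to converge.

1.2475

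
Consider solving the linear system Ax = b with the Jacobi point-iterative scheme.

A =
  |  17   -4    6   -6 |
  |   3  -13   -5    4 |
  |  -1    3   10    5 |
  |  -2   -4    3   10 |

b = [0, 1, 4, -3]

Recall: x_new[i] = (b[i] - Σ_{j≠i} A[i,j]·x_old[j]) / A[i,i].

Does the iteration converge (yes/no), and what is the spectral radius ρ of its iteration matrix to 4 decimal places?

Diagonal D = diag(17, -13, 10, 10); L, U strict lower/upper.
Jacobi T = -D⁻¹(L+U): T[2,3] = -(5)/(10) = -0.5000; T[2,2] = 0.
  T[0,:] = [+0.0000, +0.2353, -0.3529, +0.3529]
  T[1,:] = [+0.2308, +0.0000, -0.3846, +0.3077]
  T[2,:] = [+0.1000, -0.3000, +0.0000, -0.5000]
  T[3,:] = [+0.2000, +0.4000, -0.3000, +0.0000]
eigenvalue magnitudes: 0.8541, 0.3674, 0.3674, 0.1704.
ρ(T) = max|λ| = 0.8541; 0.8541 < 1 ⇒ converges.

yes, ρ = 0.8541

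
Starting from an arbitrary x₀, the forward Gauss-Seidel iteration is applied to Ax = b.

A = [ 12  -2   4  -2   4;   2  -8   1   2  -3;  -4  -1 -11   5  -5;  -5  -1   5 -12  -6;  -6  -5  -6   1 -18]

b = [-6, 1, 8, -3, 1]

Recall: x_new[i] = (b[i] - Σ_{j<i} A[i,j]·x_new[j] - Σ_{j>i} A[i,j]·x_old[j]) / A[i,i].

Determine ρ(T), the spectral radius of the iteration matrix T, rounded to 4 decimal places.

0.5655

Split A = D + L + U, D = diag(12, -8, -11, -12, -18).
T_GS = -(D+L)⁻¹U: row 0 first, T[0,1] = -(-2)/(12) = +0.1667; later rows by forward substitution.
  T[0,:] = [+0.0000 +0.1667 -0.3333 +0.1667 -0.3333]
  T[1,:] = [+0.0000 +0.0417 +0.0417 +0.2917 -0.4583]
  T[2,:] = [+0.0000 -0.0644 +0.1174 +0.3674 -0.2917]
  T[3,:] = [+0.0000 -0.0997 +0.1843 +0.0593 -0.4444]
  T[4,:] = [+0.0000 -0.0512 +0.0706 -0.2558 +0.3110]
eigenvalue magnitudes: 0.5655, 0.2644, 0.1638, 0.0644, 0.0000.
ρ(T) = max|λ| = 0.5655; 0.5655 < 1 ⇒ converges.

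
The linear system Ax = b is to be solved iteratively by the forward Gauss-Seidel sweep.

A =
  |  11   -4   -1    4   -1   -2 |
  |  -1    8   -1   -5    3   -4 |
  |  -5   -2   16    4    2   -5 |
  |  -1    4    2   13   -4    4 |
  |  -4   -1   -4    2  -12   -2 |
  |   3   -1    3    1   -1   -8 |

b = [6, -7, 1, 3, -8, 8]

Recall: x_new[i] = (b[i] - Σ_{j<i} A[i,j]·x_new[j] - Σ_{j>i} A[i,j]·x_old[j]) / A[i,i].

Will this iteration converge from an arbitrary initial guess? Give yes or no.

yes

Split A = D + L + U, D = diag(11, 8, 16, 13, -12, -8).
T_GS = -(D+L)⁻¹U: row 0 first, T[0,5] = -(-2)/(11) = +0.1818; later rows by forward substitution.
  T[0,:] = [+0.0000 +0.3636 +0.0909 -0.3636 +0.0909 +0.1818]
  T[1,:] = [+0.0000 +0.0455 +0.1364 +0.5795 -0.3636 +0.5227]
  T[2,:] = [+0.0000 +0.1193 +0.0455 -0.2912 -0.1420 +0.4347]
  T[3,:] = [+0.0000 -0.0044 -0.0420 -0.1615 +0.4484 -0.5214]
  T[4,:] = [+0.0000 -0.1655 -0.0638 +0.1431 +0.1221 -0.5026]
  T[5,:] = [+0.0000 +0.1956 +0.0368 -0.3561 +0.0671 +0.1635]
moduli |λ_i(T)| = 0.7467, 0.5943, 0.0933, 0.0896, 0.0589, 0.0000.
ρ = 0.7467; 0.7467 < 1 ⇒ converges.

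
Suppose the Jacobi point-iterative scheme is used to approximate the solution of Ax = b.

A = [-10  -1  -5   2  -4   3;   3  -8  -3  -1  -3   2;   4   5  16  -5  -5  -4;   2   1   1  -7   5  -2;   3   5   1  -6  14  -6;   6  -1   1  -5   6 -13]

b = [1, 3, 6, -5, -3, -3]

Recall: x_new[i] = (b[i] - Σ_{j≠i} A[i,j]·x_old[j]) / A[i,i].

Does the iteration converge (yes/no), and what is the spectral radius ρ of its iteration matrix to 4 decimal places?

no, ρ = 1.2644

Split A = D + L + U, D = diag(-10, -8, 16, -7, 14, -13).
Jacobi T = -D⁻¹(L+U): T[0,5] = -(3)/(-10) = +0.3000; T[0,0] = 0.
  T[0,:] = [+0.0000  -0.1000  -0.5000  +0.2000  -0.4000  +0.3000]
  T[1,:] = [+0.3750  +0.0000  -0.3750  -0.1250  -0.3750  +0.2500]
  T[2,:] = [-0.2500  -0.3125  +0.0000  +0.3125  +0.3125  +0.2500]
  T[3,:] = [+0.2857  +0.1429  +0.1429  +0.0000  +0.7143  -0.2857]
  T[4,:] = [-0.2143  -0.3571  -0.0714  +0.4286  +0.0000  +0.4286]
  T[5,:] = [+0.4615  -0.0769  +0.0769  -0.3846  +0.4615  +0.0000]
|λ(T)| sorted: 1.2644, 0.8654, 0.2321, 0.2321, 0.1313, 0.0669.
ρ = 1.2644; 1.2644 > 1 ⇒ diverges.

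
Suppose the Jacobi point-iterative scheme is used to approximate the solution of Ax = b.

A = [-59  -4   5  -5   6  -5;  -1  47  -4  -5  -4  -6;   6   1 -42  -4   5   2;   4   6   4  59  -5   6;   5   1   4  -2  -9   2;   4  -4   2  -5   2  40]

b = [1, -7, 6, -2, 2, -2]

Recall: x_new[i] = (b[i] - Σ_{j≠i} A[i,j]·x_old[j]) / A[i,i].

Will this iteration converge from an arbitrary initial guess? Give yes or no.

yes

Let D = diag(-59, 47, -42, 59, -9, 40); L, U the strict triangles.
Jacobi: T = -D⁻¹(L+U), T[3,5] = -(6)/(59) = -0.1017; T[3,3] = 0.
  T[0,:] = [+0.0000  -0.0678  +0.0847  -0.0847  +0.1017  -0.0847]
  T[1,:] = [+0.0213  +0.0000  +0.0851  +0.1064  +0.0851  +0.1277]
  T[2,:] = [+0.1429  +0.0238  +0.0000  -0.0952  +0.1190  +0.0476]
  T[3,:] = [-0.0678  -0.1017  -0.0678  +0.0000  +0.0847  -0.1017]
  T[4,:] = [+0.5556  +0.1111  +0.4444  -0.2222  +0.0000  +0.2222]
  T[5,:] = [-0.1000  +0.1000  -0.0500  +0.1250  -0.0500  +0.0000]
|eigenvalues of T|: 0.3698, 0.2547, 0.1195, 0.1195, 0.1152, 0.1152.
ρ(T) = max|λ| = 0.3698; 0.3698 < 1: convergent.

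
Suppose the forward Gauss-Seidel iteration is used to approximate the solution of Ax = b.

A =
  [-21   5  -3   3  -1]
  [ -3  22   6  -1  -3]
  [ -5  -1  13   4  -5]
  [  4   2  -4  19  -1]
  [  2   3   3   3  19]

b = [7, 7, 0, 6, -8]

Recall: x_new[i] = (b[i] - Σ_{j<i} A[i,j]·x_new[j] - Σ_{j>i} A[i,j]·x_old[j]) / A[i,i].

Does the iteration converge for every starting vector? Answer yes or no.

Split A = D + L + U, D = diag(-21, 22, 13, 19, 19).
GS T = -(D+L)⁻¹U: row 0 first, T[0,3] = -(3)/(-21) = +0.1429; later rows by forward substitution.
  T[0,:] = [+0.0000, +0.2381, -0.1429, +0.1429, -0.0476]
  T[1,:] = [+0.0000, +0.0325, -0.2922, +0.0649, +0.1299]
  T[2,:] = [+0.0000, +0.0941, -0.0774, -0.2478, +0.3763]
  T[3,:] = [+0.0000, -0.0337, +0.0445, -0.0891, +0.1282]
  T[4,:] = [+0.0000, -0.0397, +0.0664, +0.0279, -0.0952]
|roots of det(T-λI)|: 0.1731, 0.1452, 0.1452, 0.0303, 0.0000.
ρ(T) = max|λ| = 0.1731; 0.1731 < 1, so it converges for any x₀.

yes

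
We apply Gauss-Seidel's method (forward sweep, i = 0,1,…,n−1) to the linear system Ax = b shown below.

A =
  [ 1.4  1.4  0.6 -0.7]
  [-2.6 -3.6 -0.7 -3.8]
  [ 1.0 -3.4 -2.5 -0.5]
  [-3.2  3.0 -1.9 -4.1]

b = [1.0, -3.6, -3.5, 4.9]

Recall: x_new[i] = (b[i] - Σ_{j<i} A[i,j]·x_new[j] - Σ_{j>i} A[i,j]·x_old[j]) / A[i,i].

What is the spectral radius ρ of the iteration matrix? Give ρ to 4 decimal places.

1.4484

Write A = D+L+U with D = diag(1.4, -3.6, -2.5, -4.1).
Gauss-Seidel: T = -(D+L)⁻¹U, row 0 first, T[0,3] = -(-0.7)/(1.4) = +0.5000; later rows by forward substitution.
  T[0,:] = [+0.0000 -1.0000 -0.4286 +0.5000]
  T[1,:] = [+0.0000 +0.7222 +0.1151 -1.4167]
  T[2,:] = [+0.0000 -1.3822 -0.3279 +1.9267]
  T[3,:] = [+0.0000 +1.9495 +0.5707 -2.3197]
moduli |λ_i(T)| = 1.4484, 0.5175, 0.0405, 0.0000.
ρ(T) = max|λ| = 1.4484; 1.4484 > 1: divergent.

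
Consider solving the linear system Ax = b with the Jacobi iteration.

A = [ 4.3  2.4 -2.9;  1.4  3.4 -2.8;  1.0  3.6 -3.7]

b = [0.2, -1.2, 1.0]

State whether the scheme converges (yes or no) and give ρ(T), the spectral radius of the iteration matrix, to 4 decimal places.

no, ρ = 1.2378

A = D + L + U where D = diag(4.3, 3.4, -3.7).
Jacobi T = -D⁻¹(L+U): T[1,2] = -(-2.8)/(3.4) = +0.8235; T[1,1] = 0.
  T[0,:] = [+0.0000  -0.5581  +0.6744]
  T[1,:] = [-0.4118  +0.0000  +0.8235]
  T[2,:] = [+0.2703  +0.9730  +0.0000]
|roots of det(T-λI)|: 1.2378, 0.8725, 0.3652.
ρ = 1.2378; 1.2378 > 1 ⇒ diverges.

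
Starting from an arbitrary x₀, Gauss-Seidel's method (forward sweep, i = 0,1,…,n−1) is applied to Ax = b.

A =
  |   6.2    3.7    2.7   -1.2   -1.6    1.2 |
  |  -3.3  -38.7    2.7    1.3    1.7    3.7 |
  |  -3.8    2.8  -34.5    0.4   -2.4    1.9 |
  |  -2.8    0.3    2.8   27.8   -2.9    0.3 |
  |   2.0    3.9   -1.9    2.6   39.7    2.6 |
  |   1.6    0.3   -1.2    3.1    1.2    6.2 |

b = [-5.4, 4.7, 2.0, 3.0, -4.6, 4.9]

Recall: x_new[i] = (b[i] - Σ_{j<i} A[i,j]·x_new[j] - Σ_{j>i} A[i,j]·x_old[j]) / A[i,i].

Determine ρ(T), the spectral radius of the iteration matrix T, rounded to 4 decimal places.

Diagonal D = diag(6.2, -38.7, -34.5, 27.8, 39.7, 6.2); L, U strict lower/upper.
GS T = -(D+L)⁻¹U: row 0 first, T[0,4] = -(-1.6)/(6.2) = +0.2581; later rows by forward substitution.
  T[0,:] = [+0.0000 -0.5968 -0.4355 +0.1935 +0.2581 -0.1935]
  T[1,:] = [+0.0000 +0.0509 +0.1069 +0.0171 +0.0219 +0.1121]
  T[2,:] = [+0.0000 +0.0699 +0.0566 -0.0083 -0.0962 +0.0855]
  T[3,:] = [+0.0000 -0.0677 -0.0507 +0.0201 +0.1398 -0.0401]
  T[4,:] = [+0.0000 +0.0328 +0.0175 -0.0131 -0.0289 -0.0600]
  T[5,:] = [+0.0000 +0.1926 +0.1402 -0.0599 -0.1506 +0.0927]
eigenvalue magnitudes: 0.3175, 0.1117, 0.0311, 0.0311, 0.0248, 0.0000.
ρ = 0.3175; 0.3175 < 1, so it converges for any x₀.

0.3175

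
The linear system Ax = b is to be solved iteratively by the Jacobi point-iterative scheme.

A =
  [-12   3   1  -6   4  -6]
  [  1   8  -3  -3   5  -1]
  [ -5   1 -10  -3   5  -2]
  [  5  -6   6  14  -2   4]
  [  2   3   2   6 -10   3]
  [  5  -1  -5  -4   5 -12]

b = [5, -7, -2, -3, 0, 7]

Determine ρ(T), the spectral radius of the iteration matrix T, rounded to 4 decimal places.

1.2874

Diagonal D = diag(-12, 8, -10, 14, -10, -12); L, U strict lower/upper.
T_J = -D⁻¹(L+U): T[0,2] = -(1)/(-12) = +0.0833; T[0,0] = 0.
  T[0,:] = [+0.0000, +0.2500, +0.0833, -0.5000, +0.3333, -0.5000]
  T[1,:] = [-0.1250, +0.0000, +0.3750, +0.3750, -0.6250, +0.1250]
  T[2,:] = [-0.5000, +0.1000, +0.0000, -0.3000, +0.5000, -0.2000]
  T[3,:] = [-0.3571, +0.4286, -0.4286, +0.0000, +0.1429, -0.2857]
  T[4,:] = [+0.2000, +0.3000, +0.2000, +0.6000, +0.0000, +0.3000]
  T[5,:] = [+0.4167, -0.0833, -0.4167, -0.3333, +0.4167, +0.0000]
|roots of det(T-λI)|: 1.2874, 0.5962, 0.5962, 0.5539, 0.5539, 0.0451.
ρ(T) = max|λ| = 1.2874; 1.2874 > 1: divergent.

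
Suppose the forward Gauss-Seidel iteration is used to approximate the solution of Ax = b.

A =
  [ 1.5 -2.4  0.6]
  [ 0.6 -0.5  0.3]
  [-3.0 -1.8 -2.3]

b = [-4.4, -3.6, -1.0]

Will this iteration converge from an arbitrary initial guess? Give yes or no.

no

Write A = D+L+U with D = diag(1.5, -0.5, -2.3).
Gauss-Seidel: T = -(D+L)⁻¹U, row 0 first, T[0,1] = -(-2.4)/(1.5) = +1.6000; later rows by forward substitution.
  T[0,:] = [+0.0000, +1.6000, -0.4000]
  T[1,:] = [+0.0000, +1.9200, +0.1200]
  T[2,:] = [+0.0000, -3.5896, +0.4278]
eigenvalue magnitudes: 1.5287, 0.8191, 0.0000.
spectral radius ρ = 1.5287; 1.5287 > 1 ⇒ diverges.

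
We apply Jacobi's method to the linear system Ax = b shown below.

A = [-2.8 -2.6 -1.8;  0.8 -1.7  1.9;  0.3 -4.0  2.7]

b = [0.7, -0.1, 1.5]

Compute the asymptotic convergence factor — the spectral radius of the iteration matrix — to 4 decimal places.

1.2478

Diagonal D = diag(-2.8, -1.7, 2.7); L, U strict lower/upper.
Jacobi T = -D⁻¹(L+U): T[0,1] = -(-2.6)/(-2.8) = -0.9286; T[0,0] = 0.
  T[0,:] = [+0.0000  -0.9286  -0.6429]
  T[1,:] = [+0.4706  +0.0000  +1.1176]
  T[2,:] = [-0.1111  +1.4815  +0.0000]
eigenvalue magnitudes: 1.2478, 0.9739, 0.2739.
spectral radius ρ = 1.2478; 1.2478 > 1: divergent.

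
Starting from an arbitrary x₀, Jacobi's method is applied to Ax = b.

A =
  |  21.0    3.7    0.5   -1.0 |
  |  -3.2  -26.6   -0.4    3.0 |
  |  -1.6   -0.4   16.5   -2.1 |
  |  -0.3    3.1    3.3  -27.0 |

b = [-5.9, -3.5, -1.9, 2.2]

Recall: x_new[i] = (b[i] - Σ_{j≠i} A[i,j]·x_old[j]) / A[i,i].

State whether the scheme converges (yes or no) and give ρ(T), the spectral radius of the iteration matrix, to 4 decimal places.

Split A = D + L + U, D = diag(21, -26.6, 16.5, -27).
Jacobi: T = -D⁻¹(L+U), T[1,0] = -(-3.2)/(-26.6) = -0.1203; T[1,1] = 0.
  T[0,:] = [+0.0000  -0.1762  -0.0238  +0.0476]
  T[1,:] = [-0.1203  +0.0000  -0.0150  +0.1128]
  T[2,:] = [+0.0970  +0.0242  +0.0000  +0.1273]
  T[3,:] = [-0.0111  +0.1148  +0.1222  +0.0000]
|eigenvalues of T|: 0.1863, 0.1544, 0.1544, 0.1174.
ρ = 0.1863; 0.1863 < 1, so it converges for any x₀.

yes, ρ = 0.1863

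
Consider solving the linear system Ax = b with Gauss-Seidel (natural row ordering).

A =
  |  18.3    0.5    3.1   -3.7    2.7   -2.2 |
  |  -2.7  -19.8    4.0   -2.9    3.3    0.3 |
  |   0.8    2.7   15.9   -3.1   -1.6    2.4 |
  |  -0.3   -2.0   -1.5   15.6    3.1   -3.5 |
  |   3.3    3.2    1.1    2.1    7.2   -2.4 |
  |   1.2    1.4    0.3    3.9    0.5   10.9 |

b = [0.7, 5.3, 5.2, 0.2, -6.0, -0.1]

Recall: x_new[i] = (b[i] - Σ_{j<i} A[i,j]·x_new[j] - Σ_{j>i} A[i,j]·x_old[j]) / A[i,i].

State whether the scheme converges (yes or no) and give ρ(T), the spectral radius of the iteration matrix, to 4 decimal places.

Split A = D + L + U, D = diag(18.3, -19.8, 15.9, 15.6, 7.2, 10.9).
Gauss-Seidel: T = -(D+L)⁻¹U, row 0 first, T[0,1] = -(0.5)/(18.3) = -0.0273; later rows by forward substitution.
  T[0,:] = [+0.0000, -0.0273, -0.1694, +0.2022, -0.1475, +0.1202]
  T[1,:] = [+0.0000, +0.0037, +0.2251, -0.1740, +0.1868, -0.0012]
  T[2,:] = [+0.0000, +0.0007, -0.0297, +0.2143, +0.0763, -0.1568]
  T[3,:] = [+0.0000, +0.0000, +0.0227, +0.0022, -0.1703, +0.2114]
  T[4,:] = [+0.0000, +0.0107, -0.0245, -0.0487, +0.0226, +0.2411]
  T[5,:] = [+0.0000, +0.0020, -0.0165, -0.0044, +0.0500, -0.0955]
moduli |λ_i(T)| = 0.2042, 0.1583, 0.0771, 0.0771, 0.0408, 0.0000.
ρ = 0.2042; 0.2042 < 1 ⇒ converges.

yes, ρ = 0.2042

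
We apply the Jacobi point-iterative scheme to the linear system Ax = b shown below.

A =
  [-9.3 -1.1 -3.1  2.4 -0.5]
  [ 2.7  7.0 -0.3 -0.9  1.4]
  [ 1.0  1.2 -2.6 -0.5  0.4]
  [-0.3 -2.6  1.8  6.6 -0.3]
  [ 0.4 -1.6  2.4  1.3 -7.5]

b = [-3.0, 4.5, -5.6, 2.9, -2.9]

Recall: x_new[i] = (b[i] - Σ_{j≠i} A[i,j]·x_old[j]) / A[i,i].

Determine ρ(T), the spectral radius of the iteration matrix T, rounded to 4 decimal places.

0.6154

Let D = diag(-9.3, 7, -2.6, 6.6, -7.5); L, U the strict triangles.
Jacobi: T = -D⁻¹(L+U), T[2,0] = -(1)/(-2.6) = +0.3846; T[2,2] = 0.
  T[0,:] = [+0.0000, -0.1183, -0.3333, +0.2581, -0.0538]
  T[1,:] = [-0.3857, +0.0000, +0.0429, +0.1286, -0.2000]
  T[2,:] = [+0.3846, +0.4615, +0.0000, -0.1923, +0.1538]
  T[3,:] = [+0.0455, +0.3939, -0.2727, +0.0000, +0.0455]
  T[4,:] = [+0.0533, -0.2133, +0.3200, +0.1733, +0.0000]
|eigenvalues of T|: 0.6154, 0.3323, 0.3323, 0.2537, 0.1090.
spectral radius ρ = 0.6154; 0.6154 < 1, so it converges for any x₀.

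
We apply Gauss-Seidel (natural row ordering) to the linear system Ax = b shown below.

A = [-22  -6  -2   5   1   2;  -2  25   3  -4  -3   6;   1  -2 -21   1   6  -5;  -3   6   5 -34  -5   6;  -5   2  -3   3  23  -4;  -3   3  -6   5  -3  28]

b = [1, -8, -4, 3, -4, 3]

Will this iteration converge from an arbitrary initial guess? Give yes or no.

yes

Split A = D + L + U, D = diag(-22, 25, -21, -34, 23, 28).
Gauss-Seidel: T = -(D+L)⁻¹U, row 0 first, T[0,5] = -(2)/(-22) = +0.0909; later rows by forward substitution.
  T[0,:] = [+0.0000, -0.2727, -0.0909, +0.2273, +0.0455, +0.0909]
  T[1,:] = [+0.0000, -0.0218, -0.1273, +0.1782, +0.1236, -0.2327]
  T[2,:] = [+0.0000, -0.0109, +0.0078, +0.0415, +0.2761, -0.2116]
  T[3,:] = [+0.0000, +0.0186, -0.0133, +0.0175, -0.0886, +0.0963]
  T[4,:] = [+0.0000, -0.0612, -0.0059, +0.0370, +0.0467, +0.1738]
  T[5,:] = [+0.0000, -0.0391, +0.0073, +0.0150, +0.0716, -0.0092]
|roots of det(T-λI)|: 0.1817, 0.1260, 0.1024, 0.1024, 0.0178, 0.0000.
spectral radius ρ = 0.1817; 0.1817 < 1, so it converges for any x₀.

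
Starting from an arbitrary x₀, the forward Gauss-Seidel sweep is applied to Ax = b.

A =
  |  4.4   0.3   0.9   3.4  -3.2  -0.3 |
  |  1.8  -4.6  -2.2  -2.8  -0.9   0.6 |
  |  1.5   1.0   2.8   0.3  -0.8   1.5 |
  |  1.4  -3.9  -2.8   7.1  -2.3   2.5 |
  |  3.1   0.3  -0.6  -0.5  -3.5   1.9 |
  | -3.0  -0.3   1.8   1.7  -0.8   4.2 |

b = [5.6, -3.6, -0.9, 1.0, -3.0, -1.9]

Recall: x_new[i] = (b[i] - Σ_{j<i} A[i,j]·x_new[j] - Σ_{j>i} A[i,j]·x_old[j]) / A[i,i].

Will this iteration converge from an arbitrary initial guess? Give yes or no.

no

Write A = D+L+U with D = diag(4.4, -4.6, 2.8, 7.1, -3.5, 4.2).
GS T = -(D+L)⁻¹U: row 0 first, T[0,1] = -(0.3)/(4.4) = -0.0682; later rows by forward substitution.
  T[0,:] = [+0.0000  -0.0682  -0.2045  -0.7727  +0.7273  +0.0682]
  T[1,:] = [+0.0000  -0.0267  -0.5583  -0.9111  +0.0889  +0.1571]
  T[2,:] = [+0.0000  +0.0461  +0.3090  +0.6322  -0.1357  -0.6284]
  T[3,:] = [+0.0000  +0.0170  -0.1445  -0.0988  +0.1759  -0.5271]
  T[4,:] = [+0.0000  -0.0730  -0.2613  -0.8568  +0.6499  +0.7997]
  T[5,:] = [+0.0000  -0.0911  -0.3097  -1.0112  +0.6366  +0.6949]
|eigenvalues of T|: 1.6556, 0.4402, 0.1949, 0.1949, 0.0158, 0.0000.
ρ = 1.6556; 1.6556 > 1, so it fails to converge.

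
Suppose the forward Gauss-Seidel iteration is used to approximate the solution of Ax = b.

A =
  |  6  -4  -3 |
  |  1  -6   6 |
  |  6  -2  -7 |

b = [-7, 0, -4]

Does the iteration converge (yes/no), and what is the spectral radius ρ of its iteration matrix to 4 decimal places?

yes, ρ = 0.8797

Write A = D+L+U with D = diag(6, -6, -7).
T_GS = -(D+L)⁻¹U: row 0 first, T[0,2] = -(-3)/(6) = +0.5000; later rows by forward substitution.
  T[0,:] = [+0.0000 +0.6667 +0.5000]
  T[1,:] = [+0.0000 +0.1111 +1.0833]
  T[2,:] = [+0.0000 +0.5397 +0.1190]
moduli |λ_i(T)| = 0.8797, 0.6496, 0.0000.
ρ = 0.8797; 0.8797 < 1 ⇒ converges.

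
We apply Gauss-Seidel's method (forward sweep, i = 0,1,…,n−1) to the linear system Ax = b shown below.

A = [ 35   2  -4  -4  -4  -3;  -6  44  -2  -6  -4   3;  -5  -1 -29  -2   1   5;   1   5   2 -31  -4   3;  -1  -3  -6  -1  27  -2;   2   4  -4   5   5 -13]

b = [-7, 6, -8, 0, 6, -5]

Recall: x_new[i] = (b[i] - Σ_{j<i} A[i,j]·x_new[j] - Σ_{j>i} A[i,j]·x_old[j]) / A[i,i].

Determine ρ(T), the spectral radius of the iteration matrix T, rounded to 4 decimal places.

0.1660

Write A = D+L+U with D = diag(35, 44, -29, -31, 27, -13).
T_GS = -(D+L)⁻¹U: row 0 first, T[0,5] = -(-3)/(35) = +0.0857; later rows by forward substitution.
  T[0,:] = [+0.0000 -0.0571 +0.1143 +0.1143 +0.1143 +0.0857]
  T[1,:] = [+0.0000 -0.0078 +0.0610 +0.1519 +0.1065 -0.0565]
  T[2,:] = [+0.0000 +0.0101 -0.0218 -0.0939 +0.0111 +0.1596]
  T[3,:] = [+0.0000 -0.0024 +0.0121 +0.0221 -0.1075 +0.1007]
  T[4,:] = [+0.0000 -0.0008 +0.0066 +0.0011 +0.0146 +0.1102]
  T[5,:] = [+0.0000 -0.0156 +0.0503 +0.1022 +0.0112 +0.0278]
eigenvalue magnitudes: 0.1660, 0.0912, 0.0912, 0.0199, 0.0096, 0.0000.
ρ(T) = max|λ| = 0.1660; 0.1660 < 1, so it converges for any x₀.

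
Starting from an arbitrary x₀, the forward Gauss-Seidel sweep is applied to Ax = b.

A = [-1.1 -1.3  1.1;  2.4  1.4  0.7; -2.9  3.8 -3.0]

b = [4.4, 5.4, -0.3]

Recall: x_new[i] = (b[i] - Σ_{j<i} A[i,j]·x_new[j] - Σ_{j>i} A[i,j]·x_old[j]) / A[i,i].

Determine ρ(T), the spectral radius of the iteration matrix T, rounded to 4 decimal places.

Let D = diag(-1.1, 1.4, -3); L, U the strict triangles.
T_GS = -(D+L)⁻¹U: row 0 first, T[0,1] = -(-1.3)/(-1.1) = -1.1818; later rows by forward substitution.
  T[0,:] = [+0.0000 -1.1818 +1.0000]
  T[1,:] = [+0.0000 +2.0260 -2.2143]
  T[2,:] = [+0.0000 +3.7087 -3.7714]
|λ(T)| sorted: 1.3091, 0.4363, 0.0000.
ρ(T) = max|λ| = 1.3091; 1.3091 > 1: divergent.

1.3091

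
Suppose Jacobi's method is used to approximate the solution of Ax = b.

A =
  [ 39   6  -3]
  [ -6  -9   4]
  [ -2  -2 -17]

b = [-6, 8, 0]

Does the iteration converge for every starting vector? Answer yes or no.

Diagonal D = diag(39, -9, -17); L, U strict lower/upper.
T_J = -D⁻¹(L+U): T[0,1] = -(6)/(39) = -0.1538; T[0,0] = 0.
  T[0,:] = [+0.0000, -0.1538, +0.0769]
  T[1,:] = [-0.6667, +0.0000, +0.4444]
  T[2,:] = [-0.1176, -0.1176, +0.0000]
|λ(T)| sorted: 0.2976, 0.2175, 0.2175.
spectral radius ρ = 0.2976; 0.2976 < 1, so it converges for any x₀.

yes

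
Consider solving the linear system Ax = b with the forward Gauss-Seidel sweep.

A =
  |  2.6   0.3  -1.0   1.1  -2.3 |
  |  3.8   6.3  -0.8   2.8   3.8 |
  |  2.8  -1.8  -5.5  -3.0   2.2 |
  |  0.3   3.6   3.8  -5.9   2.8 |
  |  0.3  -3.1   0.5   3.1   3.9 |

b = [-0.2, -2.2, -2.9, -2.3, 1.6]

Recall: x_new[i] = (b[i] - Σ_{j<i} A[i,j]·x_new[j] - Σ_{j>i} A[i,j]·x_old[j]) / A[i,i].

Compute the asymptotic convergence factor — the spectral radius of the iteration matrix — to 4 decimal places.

1.6014

Diagonal D = diag(2.6, 6.3, -5.5, -5.9, 3.9); L, U strict lower/upper.
GS T = -(D+L)⁻¹U: row 0 first, T[0,3] = -(1.1)/(2.6) = -0.4231; later rows by forward substitution.
  T[0,:] = [+0.0000, -0.1154, +0.3846, -0.4231, +0.8846]
  T[1,:] = [+0.0000, +0.0696, -0.1050, -0.1893, -1.1368]
  T[2,:] = [+0.0000, -0.0815, +0.2302, -0.6989, +1.2224]
  T[3,:] = [+0.0000, -0.0159, +0.1037, -0.5871, +0.6132]
  T[4,:] = [+0.0000, +0.0873, -0.2250, +0.4384, -1.6158]
eigenvalue magnitudes: 1.6014, 0.3401, 0.0231, 0.0231, 0.0000.
ρ = 1.6014; 1.6014 > 1: divergent.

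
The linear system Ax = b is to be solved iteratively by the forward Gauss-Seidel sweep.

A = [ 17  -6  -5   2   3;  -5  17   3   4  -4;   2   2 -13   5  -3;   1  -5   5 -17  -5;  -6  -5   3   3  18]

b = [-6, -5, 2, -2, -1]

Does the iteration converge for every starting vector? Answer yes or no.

Diagonal D = diag(17, 17, -13, -17, 18); L, U strict lower/upper.
Gauss-Seidel: T = -(D+L)⁻¹U, row 0 first, T[0,3] = -(2)/(17) = -0.1176; later rows by forward substitution.
  T[0,:] = [+0.0000 +0.3529 +0.2941 -0.1176 -0.1765]
  T[1,:] = [+0.0000 +0.1038 -0.0900 -0.2699 +0.1834]
  T[2,:] = [+0.0000 +0.0703 +0.0314 +0.3250 -0.2297]
  T[3,:] = [+0.0000 +0.0109 +0.0530 +0.1680 -0.4260]
  T[4,:] = [+0.0000 +0.1330 +0.0590 -0.1964 +0.1014]
moduli |λ_i(T)| = 0.5132, 0.1865, 0.1566, 0.1566, 0.0000.
ρ(T) = max|λ| = 0.5132; 0.5132 < 1 ⇒ converges.

yes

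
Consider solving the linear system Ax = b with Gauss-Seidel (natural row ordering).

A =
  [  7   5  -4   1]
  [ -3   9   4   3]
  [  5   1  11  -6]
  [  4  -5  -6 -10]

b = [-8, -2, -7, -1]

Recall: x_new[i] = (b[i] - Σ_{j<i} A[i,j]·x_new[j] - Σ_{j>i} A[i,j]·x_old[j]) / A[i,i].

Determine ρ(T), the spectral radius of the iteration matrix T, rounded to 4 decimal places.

0.8657

A = D + L + U where D = diag(7, 9, 11, -10).
Gauss-Seidel: T = -(D+L)⁻¹U, row 0 first, T[0,1] = -(5)/(7) = -0.7143; later rows by forward substitution.
  T[0,:] = [+0.0000, -0.7143, +0.5714, -0.1429]
  T[1,:] = [+0.0000, -0.2381, -0.2540, -0.3810]
  T[2,:] = [+0.0000, +0.3463, -0.2367, +0.6450]
  T[3,:] = [+0.0000, -0.3745, +0.4975, -0.2537]
moduli |λ_i(T)| = 0.8657, 0.3597, 0.2224, 0.0000.
ρ(T) = max|λ| = 0.8657; 0.8657 < 1, so it converges for any x₀.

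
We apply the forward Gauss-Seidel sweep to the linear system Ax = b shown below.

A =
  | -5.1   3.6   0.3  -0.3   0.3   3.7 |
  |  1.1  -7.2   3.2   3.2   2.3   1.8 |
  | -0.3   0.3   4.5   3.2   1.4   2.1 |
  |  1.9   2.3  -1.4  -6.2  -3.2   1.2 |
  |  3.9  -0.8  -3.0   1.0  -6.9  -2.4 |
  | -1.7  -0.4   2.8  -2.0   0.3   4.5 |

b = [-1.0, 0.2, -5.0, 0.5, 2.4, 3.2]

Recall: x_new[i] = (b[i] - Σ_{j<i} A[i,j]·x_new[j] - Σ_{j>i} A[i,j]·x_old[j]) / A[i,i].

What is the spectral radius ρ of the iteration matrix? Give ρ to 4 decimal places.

1.1918

Write A = D+L+U with D = diag(-5.1, -7.2, 4.5, -6.2, -6.9, 4.5).
GS T = -(D+L)⁻¹U: row 0 first, T[0,3] = -(-0.3)/(-5.1) = -0.0588; later rows by forward substitution.
  T[0,:] = [+0.0000, +0.7059, +0.0588, -0.0588, +0.0588, +0.7255]
  T[1,:] = [+0.0000, +0.1078, +0.4534, +0.4355, +0.3284, +0.3608]
  T[2,:] = [+0.0000, +0.0399, -0.0263, -0.7441, -0.3291, -0.4424]
  T[3,:] = [+0.0000, +0.2473, +0.1922, +0.3115, -0.3020, +0.6496]
  T[4,:] = [+0.0000, +0.4050, +0.0200, +0.2849, +0.0945, +0.3069]
  T[5,:] = [+0.0000, +0.3344, +0.1630, +0.5989, +0.1157, +0.8497]
|roots of det(T-λI)|: 1.1918, 0.5403, 0.3931, 0.2445, 0.2445, 0.0000.
spectral radius ρ = 1.1918; 1.1918 > 1 ⇒ diverges.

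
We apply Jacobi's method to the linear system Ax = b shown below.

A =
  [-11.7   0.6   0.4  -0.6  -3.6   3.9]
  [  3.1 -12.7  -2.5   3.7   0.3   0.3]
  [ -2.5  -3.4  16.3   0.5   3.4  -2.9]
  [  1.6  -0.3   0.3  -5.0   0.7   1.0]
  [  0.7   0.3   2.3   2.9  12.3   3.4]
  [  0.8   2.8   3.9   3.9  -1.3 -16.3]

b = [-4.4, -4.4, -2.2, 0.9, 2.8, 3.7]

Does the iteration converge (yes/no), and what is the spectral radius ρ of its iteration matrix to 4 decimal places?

yes, ρ = 0.6294

Write A = D+L+U with D = diag(-11.7, -12.7, 16.3, -5, 12.3, -16.3).
Jacobi: T = -D⁻¹(L+U), T[1,4] = -(0.3)/(-12.7) = +0.0236; T[1,1] = 0.
  T[0,:] = [+0.0000 +0.0513 +0.0342 -0.0513 -0.3077 +0.3333]
  T[1,:] = [+0.2441 +0.0000 -0.1969 +0.2913 +0.0236 +0.0236]
  T[2,:] = [+0.1534 +0.2086 +0.0000 -0.0307 -0.2086 +0.1779]
  T[3,:] = [+0.3200 -0.0600 +0.0600 +0.0000 +0.1400 +0.2000]
  T[4,:] = [-0.0569 -0.0244 -0.1870 -0.2358 +0.0000 -0.2764]
  T[5,:] = [+0.0491 +0.1718 +0.2393 +0.2393 -0.0798 +0.0000]
|eigenvalues of T|: 0.6294, 0.3366, 0.3366, 0.2612, 0.2612, 0.1293.
spectral radius ρ = 0.6294; 0.6294 < 1 ⇒ converges.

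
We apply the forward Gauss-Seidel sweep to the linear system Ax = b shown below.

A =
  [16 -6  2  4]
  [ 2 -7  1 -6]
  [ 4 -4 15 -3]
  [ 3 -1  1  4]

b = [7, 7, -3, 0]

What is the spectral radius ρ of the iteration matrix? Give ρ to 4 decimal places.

Write A = D+L+U with D = diag(16, -7, 15, 4).
GS T = -(D+L)⁻¹U: row 0 first, T[0,2] = -(2)/(16) = -0.1250; later rows by forward substitution.
  T[0,:] = [+0.0000, +0.3750, -0.1250, -0.2500]
  T[1,:] = [+0.0000, +0.1071, +0.1071, -0.9286]
  T[2,:] = [+0.0000, -0.0714, +0.0619, +0.0190]
  T[3,:] = [+0.0000, -0.2366, +0.1051, -0.0494]
|roots of det(T-λI)|: 0.5111, 0.4282, 0.0367, 0.0000.
spectral radius ρ = 0.5111; 0.5111 < 1 ⇒ converges.

0.5111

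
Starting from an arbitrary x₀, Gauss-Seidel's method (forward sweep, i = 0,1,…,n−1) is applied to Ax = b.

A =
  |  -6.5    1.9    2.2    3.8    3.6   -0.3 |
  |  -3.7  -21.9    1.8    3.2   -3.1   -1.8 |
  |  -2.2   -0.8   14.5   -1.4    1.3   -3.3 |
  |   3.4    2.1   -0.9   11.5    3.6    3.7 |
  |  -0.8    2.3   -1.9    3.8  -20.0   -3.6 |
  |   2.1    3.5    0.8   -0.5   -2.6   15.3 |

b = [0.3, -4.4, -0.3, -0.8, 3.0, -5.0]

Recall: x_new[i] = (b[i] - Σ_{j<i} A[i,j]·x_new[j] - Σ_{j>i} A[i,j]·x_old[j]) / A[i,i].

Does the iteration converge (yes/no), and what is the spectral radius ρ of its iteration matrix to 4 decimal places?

yes, ρ = 0.4259

A = D + L + U where D = diag(-6.5, -21.9, 14.5, 11.5, -20, 15.3).
Gauss-Seidel: T = -(D+L)⁻¹U, row 0 first, T[0,2] = -(2.2)/(-6.5) = +0.3385; later rows by forward substitution.
  T[0,:] = [+0.0000  +0.2923  +0.3385  +0.5846  +0.5538  -0.0462]
  T[1,:] = [+0.0000  -0.0494  +0.0250  +0.0473  -0.2351  -0.0744]
  T[2,:] = [+0.0000  +0.0416  +0.0527  +0.1879  -0.0186  +0.2165]
  T[3,:] = [+0.0000  -0.0741  -0.1005  -0.1668  -0.4353  -0.2776]
  T[4,:] = [+0.0000  -0.0354  -0.0348  -0.0675  -0.1301  -0.2600]
  T[5,:] = [+0.0000  -0.0394  -0.0641  -0.1178  -0.0576  -0.0412]
moduli |λ_i(T)| = 0.4259, 0.1595, 0.1595, 0.0407, 0.0407, 0.0000.
ρ(T) = max|λ| = 0.4259; 0.4259 < 1 ⇒ converges.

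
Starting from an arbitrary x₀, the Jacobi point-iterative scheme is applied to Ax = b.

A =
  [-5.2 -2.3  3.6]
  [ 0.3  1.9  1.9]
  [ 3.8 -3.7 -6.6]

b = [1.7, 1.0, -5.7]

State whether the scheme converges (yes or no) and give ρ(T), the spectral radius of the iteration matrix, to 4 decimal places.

Split A = D + L + U, D = diag(-5.2, 1.9, -6.6).
Jacobi T = -D⁻¹(L+U): T[1,2] = -(1.9)/(1.9) = -1.0000; T[1,1] = 0.
  T[0,:] = [+0.0000, -0.4423, +0.6923]
  T[1,:] = [-0.1579, +0.0000, -1.0000]
  T[2,:] = [+0.5758, -0.5606, +0.0000]
moduli |λ_i(T)| = 1.1426, 0.7946, 0.3480.
spectral radius ρ = 1.1426; 1.1426 > 1 ⇒ diverges.

no, ρ = 1.1426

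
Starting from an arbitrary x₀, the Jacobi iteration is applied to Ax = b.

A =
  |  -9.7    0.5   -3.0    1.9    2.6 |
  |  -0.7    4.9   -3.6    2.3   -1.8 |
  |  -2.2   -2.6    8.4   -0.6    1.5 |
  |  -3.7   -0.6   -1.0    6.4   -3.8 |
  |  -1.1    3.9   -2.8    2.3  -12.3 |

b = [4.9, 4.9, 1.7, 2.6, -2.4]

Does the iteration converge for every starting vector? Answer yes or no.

Split A = D + L + U, D = diag(-9.7, 4.9, 8.4, 6.4, -12.3).
T_J = -D⁻¹(L+U): T[0,2] = -(-3)/(-9.7) = -0.3093; T[0,0] = 0.
  T[0,:] = [+0.0000  +0.0515  -0.3093  +0.1959  +0.2680]
  T[1,:] = [+0.1429  +0.0000  +0.7347  -0.4694  +0.3673]
  T[2,:] = [+0.2619  +0.3095  +0.0000  +0.0714  -0.1786]
  T[3,:] = [+0.5781  +0.0938  +0.1562  +0.0000  +0.5938]
  T[4,:] = [-0.0894  +0.3171  -0.2276  +0.1870  +0.0000]
eigenvalue magnitudes: 0.8573, 0.4192, 0.4192, 0.1191, 0.1191.
ρ(T) = max|λ| = 0.8573; 0.8573 < 1 ⇒ converges.

yes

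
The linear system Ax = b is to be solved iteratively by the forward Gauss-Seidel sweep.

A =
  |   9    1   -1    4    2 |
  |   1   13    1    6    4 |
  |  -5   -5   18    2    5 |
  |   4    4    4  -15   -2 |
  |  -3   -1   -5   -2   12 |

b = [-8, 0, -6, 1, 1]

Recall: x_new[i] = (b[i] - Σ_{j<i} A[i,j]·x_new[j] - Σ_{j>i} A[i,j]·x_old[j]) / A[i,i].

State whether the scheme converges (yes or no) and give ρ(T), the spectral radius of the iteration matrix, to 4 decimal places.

Split A = D + L + U, D = diag(9, 13, 18, -15, 12).
T_GS = -(D+L)⁻¹U: row 0 first, T[0,1] = -(1)/(9) = -0.1111; later rows by forward substitution.
  T[0,:] = [+0.0000 -0.1111 +0.1111 -0.4444 -0.2222]
  T[1,:] = [+0.0000 +0.0085 -0.0855 -0.4274 -0.2906]
  T[2,:] = [+0.0000 -0.0285 +0.0071 -0.3533 -0.4202]
  T[3,:] = [+0.0000 -0.0349 +0.0087 -0.3267 -0.3821]
  T[4,:] = [+0.0000 -0.0448 +0.0251 -0.3484 -0.3186]
eigenvalue magnitudes: 0.7137, 0.0569, 0.0569, 0.0137, 0.0000.
spectral radius ρ = 0.7137; 0.7137 < 1, so it converges for any x₀.

yes, ρ = 0.7137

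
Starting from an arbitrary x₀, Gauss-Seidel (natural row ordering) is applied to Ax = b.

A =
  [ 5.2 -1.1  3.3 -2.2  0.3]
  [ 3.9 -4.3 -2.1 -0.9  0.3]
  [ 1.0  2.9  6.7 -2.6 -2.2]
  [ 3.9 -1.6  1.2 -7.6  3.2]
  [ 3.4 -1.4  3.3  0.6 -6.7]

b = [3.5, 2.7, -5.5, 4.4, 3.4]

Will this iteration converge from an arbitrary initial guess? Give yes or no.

Let D = diag(5.2, -4.3, 6.7, -7.6, -6.7); L, U the strict triangles.
Gauss-Seidel: T = -(D+L)⁻¹U, row 0 first, T[0,4] = -(0.3)/(5.2) = -0.0577; later rows by forward substitution.
  T[0,:] = [+0.0000 +0.2115 -0.6346 +0.4231 -0.0577]
  T[1,:] = [+0.0000 +0.1919 -1.0640 +0.1744 +0.0174]
  T[2,:] = [+0.0000 -0.1146 +0.5552 +0.2494 +0.3294]
  T[3,:] = [+0.0000 +0.0501 -0.0140 +0.2198 +0.4398]
  T[4,:] = [+0.0000 +0.0153 +0.1725 +0.3208 +0.1687]
eigenvalue magnitudes: 0.8225, 0.5937, 0.1865, 0.0941, 0.0000.
ρ = 0.8225; 0.8225 < 1: convergent.

yes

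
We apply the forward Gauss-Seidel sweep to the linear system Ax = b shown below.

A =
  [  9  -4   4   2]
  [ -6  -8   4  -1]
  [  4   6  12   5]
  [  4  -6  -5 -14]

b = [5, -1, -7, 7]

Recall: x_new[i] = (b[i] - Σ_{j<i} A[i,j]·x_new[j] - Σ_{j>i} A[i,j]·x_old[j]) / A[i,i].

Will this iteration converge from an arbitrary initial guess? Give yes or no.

Diagonal D = diag(9, -8, 12, -14); L, U strict lower/upper.
Gauss-Seidel: T = -(D+L)⁻¹U, row 0 first, T[0,1] = -(-4)/(9) = +0.4444; later rows by forward substitution.
  T[0,:] = [+0.0000, +0.4444, -0.4444, -0.2222]
  T[1,:] = [+0.0000, -0.3333, +0.8333, +0.0417]
  T[2,:] = [+0.0000, +0.0185, -0.2685, -0.3634]
  T[3,:] = [+0.0000, +0.2632, -0.3882, +0.0484]
|λ(T)| sorted: 0.7449, 0.1885, 0.1885, 0.0000.
spectral radius ρ = 0.7449; 0.7449 < 1, so it converges for any x₀.

yes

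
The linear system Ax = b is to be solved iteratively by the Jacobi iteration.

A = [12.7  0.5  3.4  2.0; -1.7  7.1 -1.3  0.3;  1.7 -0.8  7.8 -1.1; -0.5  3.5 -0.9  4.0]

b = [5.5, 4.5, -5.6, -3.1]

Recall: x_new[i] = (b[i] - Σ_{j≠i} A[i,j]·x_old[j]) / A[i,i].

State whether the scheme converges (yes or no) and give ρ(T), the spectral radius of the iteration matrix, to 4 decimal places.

Diagonal D = diag(12.7, 7.1, 7.8, 4); L, U strict lower/upper.
Jacobi T = -D⁻¹(L+U): T[1,0] = -(-1.7)/(7.1) = +0.2394; T[1,1] = 0.
  T[0,:] = [+0.0000, -0.0394, -0.2677, -0.1575]
  T[1,:] = [+0.2394, +0.0000, +0.1831, -0.0423]
  T[2,:] = [-0.2179, +0.1026, +0.0000, +0.1410]
  T[3,:] = [+0.1250, -0.8750, +0.2250, +0.0000]
|eigenvalues of T|: 0.3705, 0.3022, 0.0697, 0.0014.
ρ(T) = max|λ| = 0.3705; 0.3705 < 1, so it converges for any x₀.

yes, ρ = 0.3705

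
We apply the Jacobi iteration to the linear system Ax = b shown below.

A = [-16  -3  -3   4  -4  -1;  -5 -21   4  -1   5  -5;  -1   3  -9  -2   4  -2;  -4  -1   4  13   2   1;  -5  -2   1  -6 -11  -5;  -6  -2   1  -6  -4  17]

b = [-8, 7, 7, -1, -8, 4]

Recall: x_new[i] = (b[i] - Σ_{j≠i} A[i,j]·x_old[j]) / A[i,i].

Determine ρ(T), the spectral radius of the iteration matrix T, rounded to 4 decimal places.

0.9139

Write A = D+L+U with D = diag(-16, -21, -9, 13, -11, 17).
Jacobi: T = -D⁻¹(L+U), T[1,3] = -(-1)/(-21) = -0.0476; T[1,1] = 0.
  T[0,:] = [+0.0000 -0.1875 -0.1875 +0.2500 -0.2500 -0.0625]
  T[1,:] = [-0.2381 +0.0000 +0.1905 -0.0476 +0.2381 -0.2381]
  T[2,:] = [-0.1111 +0.3333 +0.0000 -0.2222 +0.4444 -0.2222]
  T[3,:] = [+0.3077 +0.0769 -0.3077 +0.0000 -0.1538 -0.0769]
  T[4,:] = [-0.4545 -0.1818 +0.0909 -0.5455 +0.0000 -0.4545]
  T[5,:] = [+0.3529 +0.1176 -0.0588 +0.3529 +0.2353 +0.0000]
moduli |λ_i(T)| = 0.9139, 0.5526, 0.5526, 0.4271, 0.1372, 0.0507.
spectral radius ρ = 0.9139; 0.9139 < 1, so it converges for any x₀.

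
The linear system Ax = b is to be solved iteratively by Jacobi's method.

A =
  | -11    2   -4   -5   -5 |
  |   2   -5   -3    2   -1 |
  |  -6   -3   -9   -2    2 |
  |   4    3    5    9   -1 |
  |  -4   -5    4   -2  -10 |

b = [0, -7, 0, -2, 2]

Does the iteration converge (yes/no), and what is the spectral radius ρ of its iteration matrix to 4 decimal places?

Diagonal D = diag(-11, -5, -9, 9, -10); L, U strict lower/upper.
Jacobi: T = -D⁻¹(L+U), T[3,1] = -(3)/(9) = -0.3333; T[3,3] = 0.
  T[0,:] = [+0.0000  +0.1818  -0.3636  -0.4545  -0.4545]
  T[1,:] = [+0.4000  +0.0000  -0.6000  +0.4000  -0.2000]
  T[2,:] = [-0.6667  -0.3333  +0.0000  -0.2222  +0.2222]
  T[3,:] = [-0.4444  -0.3333  -0.5556  +0.0000  +0.1111]
  T[4,:] = [-0.4000  -0.5000  +0.4000  -0.2000  +0.0000]
moduli |λ_i(T)| = 1.1521, 0.8643, 0.2911, 0.1544, 0.1544.
spectral radius ρ = 1.1521; 1.1521 > 1, so it fails to converge.

no, ρ = 1.1521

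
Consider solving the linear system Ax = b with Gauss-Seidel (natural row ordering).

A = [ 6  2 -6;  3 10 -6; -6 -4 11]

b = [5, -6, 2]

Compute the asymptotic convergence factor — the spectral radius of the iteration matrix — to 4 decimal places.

0.5596

Write A = D+L+U with D = diag(6, 10, 11).
T_GS = -(D+L)⁻¹U: row 0 first, T[0,2] = -(-6)/(6) = +1.0000; later rows by forward substitution.
  T[0,:] = [+0.0000 -0.3333 +1.0000]
  T[1,:] = [+0.0000 +0.1000 +0.3000]
  T[2,:] = [+0.0000 -0.1455 +0.6545]
moduli |λ_i(T)| = 0.5596, 0.1949, 0.0000.
ρ(T) = max|λ| = 0.5596; 0.5596 < 1: convergent.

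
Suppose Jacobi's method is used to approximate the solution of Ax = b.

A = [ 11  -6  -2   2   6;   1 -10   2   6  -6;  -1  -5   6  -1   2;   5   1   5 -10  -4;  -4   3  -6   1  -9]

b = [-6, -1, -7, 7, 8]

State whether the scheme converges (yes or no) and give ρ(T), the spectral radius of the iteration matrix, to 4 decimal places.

Diagonal D = diag(11, -10, 6, -10, -9); L, U strict lower/upper.
Jacobi: T = -D⁻¹(L+U), T[4,2] = -(-6)/(-9) = -0.6667; T[4,4] = 0.
  T[0,:] = [+0.0000  +0.5455  +0.1818  -0.1818  -0.5455]
  T[1,:] = [+0.1000  +0.0000  +0.2000  +0.6000  -0.6000]
  T[2,:] = [+0.1667  +0.8333  +0.0000  +0.1667  -0.3333]
  T[3,:] = [+0.5000  +0.1000  +0.5000  +0.0000  -0.4000]
  T[4,:] = [-0.4444  +0.3333  -0.6667  +0.1111  +0.0000]
|roots of det(T-λI)|: 1.1855, 0.7773, 0.7773, 0.2399, 0.2399.
ρ(T) = max|λ| = 1.1855; 1.1855 > 1 ⇒ diverges.

no, ρ = 1.1855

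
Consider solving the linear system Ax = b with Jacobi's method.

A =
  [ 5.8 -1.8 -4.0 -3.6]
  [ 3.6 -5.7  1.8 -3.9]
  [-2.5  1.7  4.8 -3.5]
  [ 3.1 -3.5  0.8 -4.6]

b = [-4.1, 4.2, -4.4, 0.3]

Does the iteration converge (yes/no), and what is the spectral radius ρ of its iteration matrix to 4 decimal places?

A = D + L + U where D = diag(5.8, -5.7, 4.8, -4.6).
T_J = -D⁻¹(L+U): T[2,1] = -(1.7)/(4.8) = -0.3542; T[2,2] = 0.
  T[0,:] = [+0.0000, +0.3103, +0.6897, +0.6207]
  T[1,:] = [+0.6316, +0.0000, +0.3158, -0.6842]
  T[2,:] = [+0.5208, -0.3542, +0.0000, +0.7292]
  T[3,:] = [+0.6739, -0.7609, +0.1739, +0.0000]
moduli |λ_i(T)| = 1.2225, 0.8350, 0.8350, 0.4305.
ρ = 1.2225; 1.2225 > 1 ⇒ diverges.

no, ρ = 1.2225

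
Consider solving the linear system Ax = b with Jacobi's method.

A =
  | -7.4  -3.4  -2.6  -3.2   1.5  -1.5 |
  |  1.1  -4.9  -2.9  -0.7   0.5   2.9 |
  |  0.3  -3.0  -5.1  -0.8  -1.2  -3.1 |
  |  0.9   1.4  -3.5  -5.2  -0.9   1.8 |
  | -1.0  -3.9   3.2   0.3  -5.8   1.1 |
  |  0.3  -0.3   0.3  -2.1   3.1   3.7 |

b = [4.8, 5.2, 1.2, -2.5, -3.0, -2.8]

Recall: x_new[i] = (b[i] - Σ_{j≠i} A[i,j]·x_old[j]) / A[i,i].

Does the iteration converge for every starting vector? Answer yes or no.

no

Let D = diag(-7.4, -4.9, -5.1, -5.2, -5.8, 3.7); L, U the strict triangles.
T_J = -D⁻¹(L+U): T[2,1] = -(-3)/(-5.1) = -0.5882; T[2,2] = 0.
  T[0,:] = [+0.0000, -0.4595, -0.3514, -0.4324, +0.2027, -0.2027]
  T[1,:] = [+0.2245, +0.0000, -0.5918, -0.1429, +0.1020, +0.5918]
  T[2,:] = [+0.0588, -0.5882, +0.0000, -0.1569, -0.2353, -0.6078]
  T[3,:] = [+0.1731, +0.2692, -0.6731, +0.0000, -0.1731, +0.3462]
  T[4,:] = [-0.1724, -0.6724, +0.5517, +0.0517, +0.0000, +0.1897]
  T[5,:] = [-0.0811, +0.0811, -0.0811, +0.5676, -0.8378, +0.0000]
|eigenvalues of T|: 1.1723, 0.8727, 0.8727, 0.3925, 0.3925, 0.0259.
ρ = 1.1723; 1.1723 > 1, so it fails to converge.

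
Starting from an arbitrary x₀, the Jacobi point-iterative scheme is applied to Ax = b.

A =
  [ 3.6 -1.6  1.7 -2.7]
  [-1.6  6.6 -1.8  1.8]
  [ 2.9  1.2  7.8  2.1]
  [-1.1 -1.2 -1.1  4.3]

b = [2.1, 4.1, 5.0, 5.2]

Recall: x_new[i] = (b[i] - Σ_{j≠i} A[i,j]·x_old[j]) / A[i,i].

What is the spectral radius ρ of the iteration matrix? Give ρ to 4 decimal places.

Let D = diag(3.6, 6.6, 7.8, 4.3); L, U the strict triangles.
Jacobi: T = -D⁻¹(L+U), T[1,0] = -(-1.6)/(6.6) = +0.2424; T[1,1] = 0.
  T[0,:] = [+0.0000 +0.4444 -0.4722 +0.7500]
  T[1,:] = [+0.2424 +0.0000 +0.2727 -0.2727]
  T[2,:] = [-0.3718 -0.1538 +0.0000 -0.2692]
  T[3,:] = [+0.2558 +0.2791 +0.2558 +0.0000]
eigenvalue magnitudes: 0.6291, 0.4449, 0.1600, 0.1600.
ρ = 0.6291; 0.6291 < 1: convergent.

0.6291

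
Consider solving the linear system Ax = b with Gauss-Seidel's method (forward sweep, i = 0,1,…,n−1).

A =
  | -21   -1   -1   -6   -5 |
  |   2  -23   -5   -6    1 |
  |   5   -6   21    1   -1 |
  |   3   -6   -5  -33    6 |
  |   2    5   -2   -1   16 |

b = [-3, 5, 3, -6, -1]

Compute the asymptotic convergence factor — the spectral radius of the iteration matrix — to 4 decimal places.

Split A = D + L + U, D = diag(-21, -23, 21, -33, 16).
Gauss-Seidel: T = -(D+L)⁻¹U, row 0 first, T[0,3] = -(-6)/(-21) = -0.2857; later rows by forward substitution.
  T[0,:] = [+0.0000 -0.0476 -0.0476 -0.2857 -0.2381]
  T[1,:] = [+0.0000 -0.0041 -0.2215 -0.2857 +0.0228]
  T[2,:] = [+0.0000 +0.0102 -0.0520 -0.0612 +0.1108]
  T[3,:] = [+0.0000 -0.0051 +0.0438 +0.0353 +0.1392]
  T[4,:] = [+0.0000 +0.0082 +0.0714 +0.1196 +0.0452]
|eigenvalues of T|: 0.1719, 0.1411, 0.0215, 0.0215, 0.0000.
ρ(T) = max|λ| = 0.1719; 0.1719 < 1, so it converges for any x₀.

0.1719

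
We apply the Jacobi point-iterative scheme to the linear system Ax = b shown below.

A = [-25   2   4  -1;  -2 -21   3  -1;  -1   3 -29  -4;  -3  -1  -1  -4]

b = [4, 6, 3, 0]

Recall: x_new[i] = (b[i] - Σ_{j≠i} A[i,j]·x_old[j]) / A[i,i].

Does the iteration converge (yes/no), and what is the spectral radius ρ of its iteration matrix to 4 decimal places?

Let D = diag(-25, -21, -29, -4); L, U the strict triangles.
Jacobi: T = -D⁻¹(L+U), T[3,2] = -(-1)/(-4) = -0.2500; T[3,3] = 0.
  T[0,:] = [+0.0000, +0.0800, +0.1600, -0.0400]
  T[1,:] = [-0.0952, +0.0000, +0.1429, -0.0476]
  T[2,:] = [-0.0345, +0.1034, +0.0000, -0.1379]
  T[3,:] = [-0.7500, -0.2500, -0.2500, +0.0000]
|roots of det(T-λI)|: 0.3788, 0.2204, 0.2204, 0.0518.
spectral radius ρ = 0.3788; 0.3788 < 1, so it converges for any x₀.

yes, ρ = 0.3788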